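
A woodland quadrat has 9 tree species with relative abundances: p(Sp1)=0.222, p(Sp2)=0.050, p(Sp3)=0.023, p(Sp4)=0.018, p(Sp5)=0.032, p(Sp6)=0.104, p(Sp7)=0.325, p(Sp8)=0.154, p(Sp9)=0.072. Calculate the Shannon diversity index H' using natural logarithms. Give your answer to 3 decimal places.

Each pᵢ ln pᵢ term (working shown to 5 dp, full precision carried): 0.222×(-1.50508)=-0.33413, 0.05×(-2.99573)=-0.14979, 0.023×(-3.77226)=-0.08676, 0.018×(-4.01738)=-0.07231, 0.032×(-3.44202)=-0.11014, 0.104×(-2.26336)=-0.23539, 0.325×(-1.12393)=-0.36528, 0.154×(-1.87080)=-0.28810, 0.072×(-2.63109)=-0.18944.
Sum = -1.83134, so H' = 1.831.

1.831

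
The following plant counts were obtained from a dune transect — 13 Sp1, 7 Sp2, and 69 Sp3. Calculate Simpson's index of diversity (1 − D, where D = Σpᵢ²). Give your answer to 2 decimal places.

0.37

Total N = 13+7+69 = 89, so the proportions are 0.1461, 0.0787, 0.7753 (working shown to 4 dp, full precision carried).
D = 0.1461² + 0.0787² + 0.7753² = 0.0213 + 0.0062 + 0.6011 = 0.6286.
So 1 − D = 0.3714, i.e. 0.37 to 2 decimal places.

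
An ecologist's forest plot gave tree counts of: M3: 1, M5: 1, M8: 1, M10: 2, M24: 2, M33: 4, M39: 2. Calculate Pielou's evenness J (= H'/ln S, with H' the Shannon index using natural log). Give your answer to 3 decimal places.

Total N = 1+1+1+2+2+4+2 = 13, so the proportions are 0.07692, 0.07692, 0.07692, 0.15385, 0.15385, 0.30769, 0.15385 (working shown to 5 dp, full precision carried).
H' = −Σ pᵢ ln pᵢ = −((-0.19730) + (-0.19730) + (-0.19730) + (-0.28797) + (-0.28797) + (-0.36266) + (-0.28797)) = 1.81848.
With S = 7 species, ln S = 1.94591, so J = 1.81848/1.94591 = 0.93452, i.e. 0.935 to 3 decimal places.

0.935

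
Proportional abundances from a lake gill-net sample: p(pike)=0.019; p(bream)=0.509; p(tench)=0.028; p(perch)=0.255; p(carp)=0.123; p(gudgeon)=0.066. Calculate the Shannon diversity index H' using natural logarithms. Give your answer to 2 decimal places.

1.30

Each pᵢ ln pᵢ term (working shown to 4 dp, full precision carried): 0.019×(-3.9633)=-0.0753, 0.509×(-0.6753)=-0.3437, 0.028×(-3.5756)=-0.1001, 0.255×(-1.3665)=-0.3485, 0.123×(-2.0956)=-0.2578, 0.066×(-2.7181)=-0.1794.
Sum = -1.3048, so H' = 1.30.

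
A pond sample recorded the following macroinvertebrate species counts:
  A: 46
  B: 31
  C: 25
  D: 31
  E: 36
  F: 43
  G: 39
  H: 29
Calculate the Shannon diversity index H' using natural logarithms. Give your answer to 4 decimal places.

Total N = 46+31+25+31+36+43+39+29 = 280, so the proportions are 0.164286, 0.110714, 0.089286, 0.110714, 0.128571, 0.153571, 0.139286, 0.103571 (working shown to 6 dp, full precision carried).
Each pᵢ ln pᵢ term: 0.164286×(-1.806148)=-0.296724, 0.110714×(-2.200802)=-0.243660, 0.089286×(-2.415914)=-0.215707, 0.110714×(-2.200802)=-0.243660, 0.128571×(-2.051271)=-0.263735, 0.153571×(-1.873589)=-0.287730, 0.139286×(-1.971228)=-0.274564, 0.103571×(-2.267494)=-0.234848.
Sum = -2.060628, so H' = 2.0606.

2.0606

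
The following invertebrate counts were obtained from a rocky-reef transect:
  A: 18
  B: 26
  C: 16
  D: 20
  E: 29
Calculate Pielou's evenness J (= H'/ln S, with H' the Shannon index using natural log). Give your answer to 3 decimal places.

0.984

Total N = 18+26+16+20+29 = 109, so the proportions are 0.16514, 0.23853, 0.14679, 0.18349, 0.26606 (working shown to 5 dp, full precision carried).
H' = −Σ pᵢ ln pᵢ = −((-0.29741) + (-0.34188) + (-0.28165) + (-0.31112) + (-0.35227)) = 1.58433.
With S = 5 species, ln S = 1.60944, so J = 1.58433/1.60944 = 0.98440, i.e. 0.984 to 3 decimal places.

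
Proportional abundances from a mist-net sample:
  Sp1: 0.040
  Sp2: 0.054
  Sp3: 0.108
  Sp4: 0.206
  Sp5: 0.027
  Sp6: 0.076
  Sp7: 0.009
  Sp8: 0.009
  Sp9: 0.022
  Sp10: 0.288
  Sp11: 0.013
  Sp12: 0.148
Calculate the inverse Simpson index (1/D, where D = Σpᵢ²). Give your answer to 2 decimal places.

D = 0.04² + 0.054² + 0.108² + 0.206² + 0.027² + 0.076² + 0.009² + 0.009² + 0.022² + 0.288² + 0.013² + 0.148² = 0.001600 + 0.002916 + 0.011664 + 0.042436 + 0.000729 + 0.005776 + 0.000081 + 0.000081 + 0.000484 + 0.082944 + 0.000169 + 0.021904 = 0.170784 (working shown to 6 dp, full precision carried).
So 1/D = 5.8553, i.e. 5.86 to 2 decimal places.

5.86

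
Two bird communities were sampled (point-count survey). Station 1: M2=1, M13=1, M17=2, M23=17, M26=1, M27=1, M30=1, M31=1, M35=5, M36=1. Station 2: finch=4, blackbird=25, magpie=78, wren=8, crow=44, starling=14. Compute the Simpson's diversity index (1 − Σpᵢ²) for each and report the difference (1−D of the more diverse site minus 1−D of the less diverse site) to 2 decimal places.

0.04

Station 1: N=31, proportions 0.0323, 0.0323, 0.0645, 0.5484, 0.0323, 0.0323, 0.0323, 0.0323, 0.1613, 0.0323, giving 1−D = 0.6618 (working shown to 4 dp, full precision carried).
Station 2: N=173, proportions 0.0231, 0.1445, 0.4509, 0.0462, 0.2543, 0.0809, giving 1−D = 0.7019.
Difference = |0.6618 − 0.7019| = 0.0401, i.e. 0.04 to 2 decimal places.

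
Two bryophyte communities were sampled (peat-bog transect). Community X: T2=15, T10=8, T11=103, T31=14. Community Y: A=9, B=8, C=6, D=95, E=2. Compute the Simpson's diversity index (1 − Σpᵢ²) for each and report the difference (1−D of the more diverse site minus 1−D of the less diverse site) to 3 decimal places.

0.074

Community X: N=140, proportions 0.10714, 0.05714, 0.73571, 0.1, giving 1−D = 0.43398 (working shown to 5 dp, full precision carried).
Community Y: N=120, proportions 0.075, 0.06667, 0.05, 0.79167, 0.01667, giving 1−D = 0.36042.
Difference = |0.43398 − 0.36042| = 0.07356, i.e. 0.074 to 3 decimal places.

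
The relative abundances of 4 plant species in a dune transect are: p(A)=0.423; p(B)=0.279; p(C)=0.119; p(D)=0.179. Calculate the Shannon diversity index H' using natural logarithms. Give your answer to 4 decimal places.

Each pᵢ ln pᵢ term (working shown to 6 dp, full precision carried): 0.423×(-0.860383)=-0.363942, 0.279×(-1.276543)=-0.356156, 0.119×(-2.128632)=-0.253307, 0.179×(-1.720369)=-0.307946.
Sum = -1.281351, so H' = 1.2814.

1.2814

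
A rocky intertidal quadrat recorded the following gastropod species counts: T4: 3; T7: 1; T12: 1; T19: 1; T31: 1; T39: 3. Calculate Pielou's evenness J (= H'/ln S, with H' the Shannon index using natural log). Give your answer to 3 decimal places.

Total N = 3+1+1+1+1+3 = 10, so the proportions are 0.3, 0.1, 0.1, 0.1, 0.1, 0.3 (working shown to 5 dp, full precision carried).
H' = −Σ pᵢ ln pᵢ = −((-0.36119) + (-0.23026) + (-0.23026) + (-0.23026) + (-0.23026) + (-0.36119)) = 1.64342.
With S = 6 species, ln S = 1.79176, so J = 1.64342/1.79176 = 0.91721, i.e. 0.917 to 3 decimal places.

0.917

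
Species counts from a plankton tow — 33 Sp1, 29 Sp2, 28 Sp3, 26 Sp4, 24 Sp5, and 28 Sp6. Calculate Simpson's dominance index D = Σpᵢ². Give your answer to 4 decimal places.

Total N = 33+29+28+26+24+28 = 168, so the proportions are 0.196429, 0.172619, 0.166667, 0.154762, 0.142857, 0.166667 (working shown to 6 dp, full precision carried).
D = 0.196429² + 0.172619² + 0.166667² + 0.154762² + 0.142857² + 0.166667² = 0.038584 + 0.029797 + 0.027778 + 0.023951 + 0.020408 + 0.027778 = 0.168296.
To 4 decimal places, D = 0.1683.

0.1683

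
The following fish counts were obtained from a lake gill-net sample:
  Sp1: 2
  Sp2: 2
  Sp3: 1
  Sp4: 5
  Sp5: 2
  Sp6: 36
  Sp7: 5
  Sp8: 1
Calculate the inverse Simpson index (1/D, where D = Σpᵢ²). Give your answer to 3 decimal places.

2.144

Total N = 2+2+1+5+2+36+5+1 = 54, so the proportions are 0.037037, 0.037037, 0.018519, 0.092593, 0.037037, 0.666667, 0.092593, 0.018519 (working shown to 6 dp, full precision carried).
D = 0.037037² + 0.037037² + 0.018519² + 0.092593² + 0.037037² + 0.666667² + 0.092593² + 0.018519² = 0.001372 + 0.001372 + 0.000343 + 0.008573 + 0.001372 + 0.444444 + 0.008573 + 0.000343 = 0.466392.
So 1/D = 2.14412, i.e. 2.144 to 3 decimal places.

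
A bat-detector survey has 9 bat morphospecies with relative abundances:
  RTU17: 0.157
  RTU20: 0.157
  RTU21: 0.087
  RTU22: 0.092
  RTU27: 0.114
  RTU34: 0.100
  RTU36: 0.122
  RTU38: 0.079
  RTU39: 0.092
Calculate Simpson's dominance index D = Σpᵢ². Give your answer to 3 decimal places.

0.118

D = 0.157² + 0.157² + 0.087² + 0.092² + 0.114² + 0.1² + 0.122² + 0.079² + 0.092² = 0.02465 + 0.02465 + 0.00757 + 0.00846 + 0.01300 + 0.01000 + 0.01488 + 0.00624 + 0.00846 = 0.11792 (working shown to 5 dp, full precision carried).
To 3 decimal places, D = 0.118.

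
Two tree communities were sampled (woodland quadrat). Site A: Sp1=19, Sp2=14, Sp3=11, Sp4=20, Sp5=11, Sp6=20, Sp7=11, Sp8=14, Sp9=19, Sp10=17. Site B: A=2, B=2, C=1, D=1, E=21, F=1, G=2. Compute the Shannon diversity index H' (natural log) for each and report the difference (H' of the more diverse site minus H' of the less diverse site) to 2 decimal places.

1.14

Site A: N=156, proportions 0.1218, 0.0897, 0.0705, 0.1282, 0.0705, 0.1282, 0.0705, 0.0897, 0.1218, 0.109, giving H' = 2.2748 (working shown to 4 dp, full precision carried).
Site B: N=30, proportions 0.0667, 0.0667, 0.0333, 0.0333, 0.7, 0.0333, 0.0667, giving H' = 1.1314.
Difference = |2.2748 − 1.1314| = 1.1434, i.e. 1.14 to 2 decimal places.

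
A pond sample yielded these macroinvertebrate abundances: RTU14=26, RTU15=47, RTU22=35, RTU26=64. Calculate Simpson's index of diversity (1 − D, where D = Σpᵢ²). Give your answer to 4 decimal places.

Total N = 26+47+35+64 = 172, so the proportions are 0.151163, 0.273256, 0.203488, 0.372093 (working shown to 6 dp, full precision carried).
D = 0.151163² + 0.273256² + 0.203488² + 0.372093² = 0.022850 + 0.074669 + 0.041408 + 0.138453 = 0.277380.
So 1 − D = 0.722620, i.e. 0.7226 to 4 decimal places.

0.7226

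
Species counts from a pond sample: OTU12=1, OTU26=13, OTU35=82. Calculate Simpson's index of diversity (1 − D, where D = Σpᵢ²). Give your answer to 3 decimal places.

Total N = 1+13+82 = 96, so the proportions are 0.01042, 0.13542, 0.85417 (working shown to 5 dp, full precision carried).
D = 0.01042² + 0.13542² + 0.85417² = 0.00011 + 0.01834 + 0.72960 = 0.74805.
So 1 − D = 0.25195, i.e. 0.252 to 3 decimal places.

0.252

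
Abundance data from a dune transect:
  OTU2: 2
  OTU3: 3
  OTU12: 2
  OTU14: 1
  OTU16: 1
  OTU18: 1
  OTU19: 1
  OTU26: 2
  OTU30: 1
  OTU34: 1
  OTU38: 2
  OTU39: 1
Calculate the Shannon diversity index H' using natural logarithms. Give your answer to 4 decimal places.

Total N = 2+3+2+1+1+1+1+2+1+1+2+1 = 18, so the proportions are 0.111111, 0.166667, 0.111111, 0.055556, 0.055556, 0.055556, 0.055556, 0.111111, 0.055556, 0.055556, 0.111111, 0.055556 (working shown to 6 dp, full precision carried).
Each pᵢ ln pᵢ term: 0.111111×(-2.197225)=-0.244136, 0.166667×(-1.791759)=-0.298627, 0.111111×(-2.197225)=-0.244136, 0.055556×(-2.890372)=-0.160576, 0.055556×(-2.890372)=-0.160576, 0.055556×(-2.890372)=-0.160576, 0.055556×(-2.890372)=-0.160576, 0.111111×(-2.197225)=-0.244136, 0.055556×(-2.890372)=-0.160576, 0.055556×(-2.890372)=-0.160576, 0.111111×(-2.197225)=-0.244136, 0.055556×(-2.890372)=-0.160576.
Sum = -2.399204, so H' = 2.3992.

2.3992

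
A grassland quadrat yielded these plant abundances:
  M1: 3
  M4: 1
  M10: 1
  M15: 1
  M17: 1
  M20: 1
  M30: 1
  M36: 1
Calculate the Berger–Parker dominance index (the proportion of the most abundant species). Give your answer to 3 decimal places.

Total N = 3+1+1+1+1+1+1+1 = 10, so the proportions are 0.3, 0.1, 0.1, 0.1, 0.1, 0.1, 0.1, 0.1 (working shown to 5 dp, full precision carried).
The largest proportion is 0.3, i.e. d = 0.300 to 3 decimal places.

0.300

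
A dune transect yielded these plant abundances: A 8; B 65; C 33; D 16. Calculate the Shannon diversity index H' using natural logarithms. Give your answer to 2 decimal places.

Total N = 8+65+33+16 = 122, so the proportions are 0.0656, 0.5328, 0.2705, 0.1311 (working shown to 4 dp, full precision carried).
Each pᵢ ln pᵢ term: 0.0656×(-2.7246)=-0.1787, 0.5328×(-0.6296)=-0.3355, 0.2705×(-1.3075)=-0.3537, 0.1311×(-2.0314)=-0.2664.
Sum = -1.1342, so H' = 1.13.

1.13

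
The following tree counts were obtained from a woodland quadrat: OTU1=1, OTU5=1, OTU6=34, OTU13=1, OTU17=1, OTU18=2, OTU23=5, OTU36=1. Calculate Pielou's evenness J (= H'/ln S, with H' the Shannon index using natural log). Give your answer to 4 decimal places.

0.4891

Total N = 1+1+34+1+1+2+5+1 = 46, so the proportions are 0.021739, 0.021739, 0.73913, 0.021739, 0.021739, 0.043478, 0.108696, 0.021739 (working shown to 6 dp, full precision carried).
H' = −Σ pᵢ ln pᵢ = −((-0.083231) + (-0.083231) + (-0.223425) + (-0.083231) + (-0.083231) + (-0.136326) + (-0.241218) + (-0.083231)) = 1.017125.
With S = 8 species, ln S = 2.079442, so J = 1.017125/2.079442 = 0.489134, i.e. 0.4891 to 4 decimal places.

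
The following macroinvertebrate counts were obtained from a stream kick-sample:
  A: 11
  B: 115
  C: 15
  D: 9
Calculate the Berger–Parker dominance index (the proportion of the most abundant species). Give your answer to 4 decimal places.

0.7667

Total N = 11+115+15+9 = 150, so the proportions are 0.073333, 0.766667, 0.1, 0.06 (working shown to 6 dp, full precision carried).
The largest proportion is 0.766667, i.e. d = 0.7667 to 4 decimal places.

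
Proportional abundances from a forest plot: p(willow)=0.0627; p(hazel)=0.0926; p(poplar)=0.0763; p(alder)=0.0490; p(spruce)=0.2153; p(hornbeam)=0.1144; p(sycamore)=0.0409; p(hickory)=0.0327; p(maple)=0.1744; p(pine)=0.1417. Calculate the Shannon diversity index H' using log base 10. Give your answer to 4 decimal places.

Each pᵢ log₁₀ pᵢ term (working shown to 6 dp, full precision carried): 0.0627×(-1.202732)=-0.075411, 0.0926×(-1.033389)=-0.095692, 0.0763×(-1.117475)=-0.085263, 0.049×(-1.309804)=-0.064180, 0.2153×(-0.666956)=-0.143596, 0.1144×(-0.941574)=-0.107716, 0.0409×(-1.388277)=-0.056781, 0.0327×(-1.485452)=-0.048574, 0.1744×(-0.758454)=-0.132274, 0.1417×(-0.848630)=-0.120251.
Sum = -0.929739, so H' = 0.9297.

0.9297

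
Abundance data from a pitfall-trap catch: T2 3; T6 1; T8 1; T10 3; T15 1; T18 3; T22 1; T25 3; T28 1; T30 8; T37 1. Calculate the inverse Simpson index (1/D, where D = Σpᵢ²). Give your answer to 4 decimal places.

6.3774

Total N = 3+1+1+3+1+3+1+3+1+8+1 = 26, so the proportions are 0.11538462, 0.03846154, 0.03846154, 0.11538462, 0.03846154, 0.11538462, 0.03846154, 0.11538462, 0.03846154, 0.30769231, 0.03846154 (working shown to 8 dp, full precision carried).
D = 0.11538462² + 0.03846154² + 0.03846154² + 0.11538462² + 0.03846154² + 0.11538462² + 0.03846154² + 0.11538462² + 0.03846154² + 0.30769231² + 0.03846154² = 0.01331361 + 0.00147929 + 0.00147929 + 0.01331361 + 0.00147929 + 0.01331361 + 0.00147929 + 0.01331361 + 0.00147929 + 0.09467456 + 0.00147929 = 0.15680473.
So 1/D = 6.377358, i.e. 6.3774 to 4 decimal places.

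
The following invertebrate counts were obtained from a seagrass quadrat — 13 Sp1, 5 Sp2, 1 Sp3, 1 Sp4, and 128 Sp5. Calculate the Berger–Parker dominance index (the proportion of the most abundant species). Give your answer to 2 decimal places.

Total N = 13+5+1+1+128 = 148, so the proportions are 0.0878, 0.0338, 0.0068, 0.0068, 0.8649 (working shown to 4 dp, full precision carried).
The largest proportion is 0.8649, i.e. d = 0.86 to 2 decimal places.

0.86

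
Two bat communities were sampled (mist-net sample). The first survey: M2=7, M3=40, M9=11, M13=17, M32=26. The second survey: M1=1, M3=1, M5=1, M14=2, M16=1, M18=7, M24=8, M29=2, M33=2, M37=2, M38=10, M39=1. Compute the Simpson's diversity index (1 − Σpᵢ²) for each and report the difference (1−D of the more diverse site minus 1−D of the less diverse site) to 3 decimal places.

0.106

The first survey: N=101, proportions 0.06931, 0.39604, 0.10891, 0.16832, 0.25743, giving 1−D = 0.73189 (working shown to 5 dp, full precision carried).
The second survey: N=38, proportions 0.02632, 0.02632, 0.02632, 0.05263, 0.02632, 0.18421, 0.21053, 0.05263, 0.05263, 0.05263, 0.26316, 0.02632, giving 1−D = 0.83795.
Difference = |0.73189 − 0.83795| = 0.10606, i.e. 0.106 to 3 decimal places.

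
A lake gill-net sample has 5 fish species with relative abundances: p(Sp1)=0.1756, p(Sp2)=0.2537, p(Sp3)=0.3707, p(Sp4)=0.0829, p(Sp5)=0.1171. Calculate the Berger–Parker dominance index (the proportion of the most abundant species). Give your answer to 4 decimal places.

The largest proportion is 0.3707, i.e. d = 0.3707 to 4 decimal places.

0.3707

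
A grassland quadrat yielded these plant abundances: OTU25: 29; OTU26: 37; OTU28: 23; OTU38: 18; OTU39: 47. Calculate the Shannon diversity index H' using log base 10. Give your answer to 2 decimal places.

Total N = 29+37+23+18+47 = 154, so the proportions are 0.1883, 0.2403, 0.1494, 0.1169, 0.3052 (working shown to 4 dp, full precision carried).
Each pᵢ log₁₀ pᵢ term: 0.1883×(-0.7251)=-0.1365, 0.2403×(-0.6193)=-0.1488, 0.1494×(-0.8258)=-0.1233, 0.1169×(-0.9322)=-0.1090, 0.3052×(-0.5154)=-0.1573.
Sum = -0.6749, so H' = 0.67.

0.67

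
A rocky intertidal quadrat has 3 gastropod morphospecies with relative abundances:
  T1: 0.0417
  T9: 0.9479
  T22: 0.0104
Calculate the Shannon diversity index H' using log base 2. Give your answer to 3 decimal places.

Each pᵢ log₂ pᵢ term (working shown to 5 dp, full precision carried): 0.0417×(-4.58381)=-0.19114, 0.9479×(-0.07719)=-0.07317, 0.0104×(-6.58727)=-0.06851.
Sum = -0.33282, so H' = 0.333.

0.333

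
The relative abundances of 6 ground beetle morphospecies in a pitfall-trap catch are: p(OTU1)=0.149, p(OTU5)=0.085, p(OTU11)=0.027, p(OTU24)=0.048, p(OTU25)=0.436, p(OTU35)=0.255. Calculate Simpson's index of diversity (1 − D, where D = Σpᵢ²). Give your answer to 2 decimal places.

0.71

D = 0.149² + 0.085² + 0.027² + 0.048² + 0.436² + 0.255² = 0.0222 + 0.0072 + 0.0007 + 0.0023 + 0.1901 + 0.0650 = 0.2876 (working shown to 4 dp, full precision carried).
So 1 − D = 0.7124, i.e. 0.71 to 2 decimal places.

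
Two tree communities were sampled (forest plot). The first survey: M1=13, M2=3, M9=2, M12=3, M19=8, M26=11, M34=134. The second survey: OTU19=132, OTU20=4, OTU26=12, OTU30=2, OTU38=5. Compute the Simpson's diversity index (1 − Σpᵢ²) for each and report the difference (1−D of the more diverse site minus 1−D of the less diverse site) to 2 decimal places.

0.13

The first survey: N=174, proportions 0.0747, 0.0172, 0.0115, 0.0172, 0.046, 0.0632, 0.7701, giving 1−D = 0.3945 (working shown to 4 dp, full precision carried).
The second survey: N=155, proportions 0.8516, 0.0258, 0.0774, 0.0129, 0.0323, giving 1−D = 0.2669.
Difference = |0.3945 − 0.2669| = 0.1276, i.e. 0.13 to 2 decimal places.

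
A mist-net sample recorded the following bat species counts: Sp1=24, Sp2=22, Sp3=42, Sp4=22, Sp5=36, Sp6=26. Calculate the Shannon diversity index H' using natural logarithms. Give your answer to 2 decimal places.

Total N = 24+22+42+22+36+26 = 172, so the proportions are 0.1395, 0.1279, 0.2442, 0.1279, 0.2093, 0.1512 (working shown to 4 dp, full precision carried).
Each pᵢ ln pᵢ term: 0.1395×(-1.9694)=-0.2748, 0.1279×(-2.0565)=-0.2630, 0.2442×(-1.4098)=-0.3443, 0.1279×(-2.0565)=-0.2630, 0.2093×(-1.5640)=-0.3273, 0.1512×(-1.8894)=-0.2856.
Sum = -1.7581, so H' = 1.76.

1.76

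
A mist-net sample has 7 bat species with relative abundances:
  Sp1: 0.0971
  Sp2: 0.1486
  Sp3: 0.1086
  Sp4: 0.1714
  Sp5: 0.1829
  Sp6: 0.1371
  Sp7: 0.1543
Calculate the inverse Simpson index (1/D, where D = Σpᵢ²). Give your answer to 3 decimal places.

D = 0.0971² + 0.1486² + 0.1086² + 0.1714² + 0.1829² + 0.1371² + 0.1543² = 0.0094284 + 0.0220820 + 0.0117940 + 0.0293780 + 0.0334524 + 0.0187964 + 0.0238085 = 0.1487396 (working shown to 7 dp, full precision carried).
So 1/D = 6.72316, i.e. 6.723 to 3 decimal places.

6.723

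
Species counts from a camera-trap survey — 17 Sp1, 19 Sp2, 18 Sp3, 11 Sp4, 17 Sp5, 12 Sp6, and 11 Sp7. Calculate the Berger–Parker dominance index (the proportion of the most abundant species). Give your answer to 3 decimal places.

Total N = 17+19+18+11+17+12+11 = 105, so the proportions are 0.1619, 0.18095, 0.17143, 0.10476, 0.1619, 0.11429, 0.10476 (working shown to 5 dp, full precision carried).
The largest proportion is 0.18095, i.e. d = 0.181 to 3 decimal places.

0.181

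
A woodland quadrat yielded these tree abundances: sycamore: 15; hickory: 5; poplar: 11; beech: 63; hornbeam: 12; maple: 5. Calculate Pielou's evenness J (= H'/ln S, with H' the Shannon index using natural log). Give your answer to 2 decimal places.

Total N = 15+5+11+63+12+5 = 111, so the proportions are 0.1351, 0.045, 0.0991, 0.5676, 0.1081, 0.045 (working shown to 4 dp, full precision carried).
H' = −Σ pᵢ ln pᵢ = −((-0.2705) + (-0.1396) + (-0.2291) + (-0.3215) + (-0.2405) + (-0.1396)) = 1.3408.
With S = 6 species, ln S = 1.7918, so J = 1.3408/1.7918 = 0.7483, i.e. 0.75 to 2 decimal places.

0.75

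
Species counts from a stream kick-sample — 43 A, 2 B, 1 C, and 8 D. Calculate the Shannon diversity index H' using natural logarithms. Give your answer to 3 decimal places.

Total N = 43+2+1+8 = 54, so the proportions are 0.7963, 0.03704, 0.01852, 0.14815 (working shown to 5 dp, full precision carried).
Each pᵢ ln pᵢ term: 0.7963×(-0.22778)=-0.18138, 0.03704×(-3.29584)=-0.12207, 0.01852×(-3.98898)=-0.07387, 0.14815×(-1.90954)=-0.28290.
Sum = -0.66022, so H' = 0.660.

0.660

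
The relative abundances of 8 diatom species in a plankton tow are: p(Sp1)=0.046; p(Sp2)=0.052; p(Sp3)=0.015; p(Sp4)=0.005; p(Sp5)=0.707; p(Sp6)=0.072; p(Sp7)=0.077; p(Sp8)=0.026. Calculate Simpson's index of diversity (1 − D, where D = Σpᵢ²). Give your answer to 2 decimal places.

0.48

D = 0.046² + 0.052² + 0.015² + 0.005² + 0.707² + 0.072² + 0.077² + 0.026² = 0.0021 + 0.0027 + 0.0002 + 0.0000 + 0.4998 + 0.0052 + 0.0059 + 0.0007 = 0.5167 (working shown to 4 dp, full precision carried).
So 1 − D = 0.4833, i.e. 0.48 to 2 decimal places.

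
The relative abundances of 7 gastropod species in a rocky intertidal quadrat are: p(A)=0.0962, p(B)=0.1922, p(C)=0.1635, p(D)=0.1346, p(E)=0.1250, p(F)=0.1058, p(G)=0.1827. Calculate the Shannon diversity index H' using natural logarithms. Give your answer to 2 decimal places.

Each pᵢ ln pᵢ term (working shown to 4 dp, full precision carried): 0.0962×(-2.3413)=-0.2252, 0.1922×(-1.6492)=-0.3170, 0.1635×(-1.8109)=-0.2961, 0.1346×(-2.0054)=-0.2699, 0.125×(-2.0794)=-0.2599, 0.1058×(-2.2462)=-0.2376, 0.1827×(-1.6999)=-0.3106.
Sum = -1.9164, so H' = 1.92.

1.92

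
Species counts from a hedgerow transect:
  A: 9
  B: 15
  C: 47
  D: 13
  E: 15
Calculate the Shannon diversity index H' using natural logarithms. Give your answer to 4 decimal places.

Total N = 9+15+47+13+15 = 99, so the proportions are 0.090909, 0.151515, 0.474747, 0.131313, 0.151515 (working shown to 6 dp, full precision carried).
Each pᵢ ln pᵢ term: 0.090909×(-2.397895)=-0.217990, 0.151515×(-1.887070)=-0.285920, 0.474747×(-0.744972)=-0.353674, 0.131313×(-2.030170)=-0.266588, 0.151515×(-1.887070)=-0.285920.
Sum = -1.410092, so H' = 1.4101.

1.4101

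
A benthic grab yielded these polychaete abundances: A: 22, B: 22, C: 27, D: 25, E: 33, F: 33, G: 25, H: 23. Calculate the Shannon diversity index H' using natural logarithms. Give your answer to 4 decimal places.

2.0670

Total N = 22+22+27+25+33+33+25+23 = 210, so the proportions are 0.104762, 0.104762, 0.128571, 0.119048, 0.157143, 0.157143, 0.119048, 0.109524 (working shown to 6 dp, full precision carried).
Each pᵢ ln pᵢ term: 0.104762×(-2.256065)=-0.236350, 0.104762×(-2.256065)=-0.236350, 0.128571×(-2.051271)=-0.263735, 0.119048×(-2.128232)=-0.253361, 0.157143×(-1.850600)=-0.290809, 0.157143×(-1.850600)=-0.290809, 0.119048×(-2.128232)=-0.253361, 0.109524×(-2.211613)=-0.242224.
Sum = -2.066997, so H' = 2.0670.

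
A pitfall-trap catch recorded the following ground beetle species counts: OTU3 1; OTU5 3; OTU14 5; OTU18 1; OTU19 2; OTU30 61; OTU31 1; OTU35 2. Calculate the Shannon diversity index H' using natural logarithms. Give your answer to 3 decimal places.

0.845

Total N = 1+3+5+1+2+61+1+2 = 76, so the proportions are 0.01316, 0.03947, 0.06579, 0.01316, 0.02632, 0.80263, 0.01316, 0.02632 (working shown to 5 dp, full precision carried).
Each pᵢ ln pᵢ term: 0.01316×(-4.33073)=-0.05698, 0.03947×(-3.23212)=-0.12758, 0.06579×(-2.72130)=-0.17903, 0.01316×(-4.33073)=-0.05698, 0.02632×(-3.63759)=-0.09573, 0.80263×(-0.21986)=-0.17647, 0.01316×(-4.33073)=-0.05698, 0.02632×(-3.63759)=-0.09573.
Sum = -0.84548, so H' = 0.845.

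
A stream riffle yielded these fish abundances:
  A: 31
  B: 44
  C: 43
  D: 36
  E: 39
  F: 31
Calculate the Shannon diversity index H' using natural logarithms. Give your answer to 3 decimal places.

Total N = 31+44+43+36+39+31 = 224, so the proportions are 0.13839, 0.19643, 0.19196, 0.16071, 0.17411, 0.13839 (working shown to 5 dp, full precision carried).
Each pᵢ ln pᵢ term: 0.13839×(-1.97766)=-0.27369, 0.19643×(-1.62746)=-0.31968, 0.19196×(-1.65045)=-0.31683, 0.16071×(-1.82813)=-0.29381, 0.17411×(-1.74808)=-0.30435, 0.13839×(-1.97766)=-0.27369.
Sum = -1.78205, so H' = 1.782.

1.782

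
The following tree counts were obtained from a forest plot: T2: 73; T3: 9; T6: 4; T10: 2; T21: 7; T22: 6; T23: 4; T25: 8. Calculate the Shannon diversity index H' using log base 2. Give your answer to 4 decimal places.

Total N = 73+9+4+2+7+6+4+8 = 113, so the proportions are 0.646018, 0.079646, 0.035398, 0.017699, 0.061947, 0.053097, 0.035398, 0.070796 (working shown to 6 dp, full precision carried).
Each pᵢ log₂ pᵢ term: 0.646018×(-0.630354)=-0.407220, 0.079646×(-3.650254)=-0.290728, 0.035398×(-4.820179)=-0.170626, 0.017699×(-5.820179)=-0.103012, 0.061947×(-4.012824)=-0.248582, 0.053097×(-4.235216)=-0.224879, 0.035398×(-4.820179)=-0.170626, 0.070796×(-3.820179)=-0.270455.
Sum = -1.886128, so H' = 1.8861.

1.8861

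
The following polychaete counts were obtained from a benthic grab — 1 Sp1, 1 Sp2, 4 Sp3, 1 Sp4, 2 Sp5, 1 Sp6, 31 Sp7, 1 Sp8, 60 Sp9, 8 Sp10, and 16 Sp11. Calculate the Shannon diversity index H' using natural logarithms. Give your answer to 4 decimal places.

1.5026

Total N = 1+1+4+1+2+1+31+1+60+8+16 = 126, so the proportions are 0.007937, 0.007937, 0.031746, 0.007937, 0.015873, 0.007937, 0.246032, 0.007937, 0.47619, 0.063492, 0.126984 (working shown to 6 dp, full precision carried).
Each pᵢ ln pᵢ term: 0.007937×(-4.836282)=-0.038383, 0.007937×(-4.836282)=-0.038383, 0.031746×(-3.449988)=-0.109523, 0.007937×(-4.836282)=-0.038383, 0.015873×(-4.143135)=-0.065764, 0.007937×(-4.836282)=-0.038383, 0.246032×(-1.402295)=-0.345009, 0.007937×(-4.836282)=-0.038383, 0.47619×(-0.741937)=-0.353303, 0.063492×(-2.756840)=-0.175037, 0.126984×(-2.063693)=-0.262056.
Sum = -1.502610, so H' = 1.5026.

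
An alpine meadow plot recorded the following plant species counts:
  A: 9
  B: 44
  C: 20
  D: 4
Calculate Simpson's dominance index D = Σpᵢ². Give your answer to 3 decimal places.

0.410

Total N = 9+44+20+4 = 77, so the proportions are 0.11688, 0.57143, 0.25974, 0.05195 (working shown to 5 dp, full precision carried).
D = 0.11688² + 0.57143² + 0.25974² + 0.05195² = 0.01366 + 0.32653 + 0.06747 + 0.00270 = 0.41036.
To 3 decimal places, D = 0.410.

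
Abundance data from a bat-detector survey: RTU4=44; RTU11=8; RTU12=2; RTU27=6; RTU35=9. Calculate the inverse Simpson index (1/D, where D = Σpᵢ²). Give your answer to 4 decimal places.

2.2447

Total N = 44+8+2+6+9 = 69, so the proportions are 0.6376812, 0.115942, 0.0289855, 0.0869565, 0.1304348 (working shown to 7 dp, full precision carried).
D = 0.6376812² + 0.115942² + 0.0289855² + 0.0869565² + 0.1304348² = 0.4066373 + 0.0134426 + 0.0008402 + 0.0075614 + 0.0170132 = 0.4454946.
So 1/D = 2.244696, i.e. 2.2447 to 4 decimal places.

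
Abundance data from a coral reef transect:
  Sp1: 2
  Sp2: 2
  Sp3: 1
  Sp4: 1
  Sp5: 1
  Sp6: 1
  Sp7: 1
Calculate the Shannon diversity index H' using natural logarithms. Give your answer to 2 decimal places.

Total N = 2+2+1+1+1+1+1 = 9, so the proportions are 0.2222, 0.2222, 0.1111, 0.1111, 0.1111, 0.1111, 0.1111 (working shown to 4 dp, full precision carried).
Each pᵢ ln pᵢ term: 0.2222×(-1.5041)=-0.3342, 0.2222×(-1.5041)=-0.3342, 0.1111×(-2.1972)=-0.2441, 0.1111×(-2.1972)=-0.2441, 0.1111×(-2.1972)=-0.2441, 0.1111×(-2.1972)=-0.2441, 0.1111×(-2.1972)=-0.2441.
Sum = -1.8892, so H' = 1.89.

1.89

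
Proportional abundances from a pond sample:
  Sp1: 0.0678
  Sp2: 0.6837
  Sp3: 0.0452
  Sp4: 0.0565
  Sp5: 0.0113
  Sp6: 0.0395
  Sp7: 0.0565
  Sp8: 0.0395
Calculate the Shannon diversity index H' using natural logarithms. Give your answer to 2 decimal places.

1.21

Each pᵢ ln pᵢ term (working shown to 4 dp, full precision carried): 0.0678×(-2.6912)=-0.1825, 0.6837×(-0.3802)=-0.2600, 0.0452×(-3.0967)=-0.1400, 0.0565×(-2.8735)=-0.1624, 0.0113×(-4.4830)=-0.0507, 0.0395×(-3.2315)=-0.1276, 0.0565×(-2.8735)=-0.1624, 0.0395×(-3.2315)=-0.1276.
Sum = -1.2130, so H' = 1.21.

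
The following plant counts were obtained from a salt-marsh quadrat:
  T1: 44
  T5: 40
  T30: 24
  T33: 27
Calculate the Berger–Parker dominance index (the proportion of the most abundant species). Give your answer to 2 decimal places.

0.33

Total N = 44+40+24+27 = 135, so the proportions are 0.3259, 0.2963, 0.1778, 0.2 (working shown to 4 dp, full precision carried).
The largest proportion is 0.3259, i.e. d = 0.33 to 2 decimal places.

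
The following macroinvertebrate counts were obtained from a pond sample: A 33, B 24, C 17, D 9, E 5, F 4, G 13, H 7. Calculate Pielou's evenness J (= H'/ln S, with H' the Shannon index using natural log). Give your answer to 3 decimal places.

Total N = 33+24+17+9+5+4+13+7 = 112, so the proportions are 0.29464, 0.21429, 0.15179, 0.08036, 0.04464, 0.03571, 0.11607, 0.0625 (working shown to 5 dp, full precision carried).
H' = −Σ pᵢ ln pᵢ = −((-0.36005) + (-0.33010) + (-0.28616) + (-0.20260) + (-0.13880) + (-0.11901) + (-0.24997) + (-0.17329)) = 1.85997.
With S = 8 species, ln S = 2.07944, so J = 1.85997/2.07944 = 0.89445, i.e. 0.894 to 3 decimal places.

0.894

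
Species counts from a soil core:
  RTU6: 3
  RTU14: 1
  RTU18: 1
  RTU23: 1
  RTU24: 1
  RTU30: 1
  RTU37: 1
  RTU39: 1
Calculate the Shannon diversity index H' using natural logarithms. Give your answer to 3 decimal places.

1.973

Total N = 3+1+1+1+1+1+1+1 = 10, so the proportions are 0.3, 0.1, 0.1, 0.1, 0.1, 0.1, 0.1, 0.1 (working shown to 5 dp, full precision carried).
Each pᵢ ln pᵢ term: 0.3×(-1.20397)=-0.36119, 0.1×(-2.30259)=-0.23026, 0.1×(-2.30259)=-0.23026, 0.1×(-2.30259)=-0.23026, 0.1×(-2.30259)=-0.23026, 0.1×(-2.30259)=-0.23026, 0.1×(-2.30259)=-0.23026, 0.1×(-2.30259)=-0.23026.
Sum = -1.97300, so H' = 1.973.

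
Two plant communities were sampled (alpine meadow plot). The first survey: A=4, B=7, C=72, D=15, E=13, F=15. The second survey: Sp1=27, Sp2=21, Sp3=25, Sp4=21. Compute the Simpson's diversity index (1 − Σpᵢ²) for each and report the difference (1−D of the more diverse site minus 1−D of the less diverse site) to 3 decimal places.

0.117

The first survey: N=126, proportions 0.031746, 0.055556, 0.571429, 0.119048, 0.103175, 0.119048, giving 1−D = 0.630385 (working shown to 6 dp, full precision carried).
The second survey: N=94, proportions 0.287234, 0.223404, 0.265957, 0.223404, giving 1−D = 0.746944.
Difference = |0.630385 − 0.746944| = 0.116559, i.e. 0.117 to 3 decimal places.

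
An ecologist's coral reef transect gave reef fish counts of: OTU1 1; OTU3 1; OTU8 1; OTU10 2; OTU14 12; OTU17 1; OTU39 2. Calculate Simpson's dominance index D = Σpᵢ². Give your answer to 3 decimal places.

0.390

Total N = 1+1+1+2+12+1+2 = 20, so the proportions are 0.05, 0.05, 0.05, 0.1, 0.6, 0.05, 0.1 (working shown to 5 dp, full precision carried).
D = 0.05² + 0.05² + 0.05² + 0.1² + 0.6² + 0.05² + 0.1² = 0.00250 + 0.00250 + 0.00250 + 0.01000 + 0.36000 + 0.00250 + 0.01000 = 0.39000.
To 3 decimal places, D = 0.390.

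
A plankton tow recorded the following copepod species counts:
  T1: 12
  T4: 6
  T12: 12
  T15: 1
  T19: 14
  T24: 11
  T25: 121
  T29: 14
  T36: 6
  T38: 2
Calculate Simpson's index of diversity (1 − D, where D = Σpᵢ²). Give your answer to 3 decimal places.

0.608

Total N = 12+6+12+1+14+11+121+14+6+2 = 199, so the proportions are 0.0603, 0.03015, 0.0603, 0.00503, 0.07035, 0.05528, 0.60804, 0.07035, 0.03015, 0.01005 (working shown to 5 dp, full precision carried).
D = 0.0603² + 0.03015² + 0.0603² + 0.00503² + 0.07035² + 0.05528² + 0.60804² + 0.07035² + 0.03015² + 0.01005² = 0.00364 + 0.00091 + 0.00364 + 0.00003 + 0.00495 + 0.00306 + 0.36971 + 0.00495 + 0.00091 + 0.00010 = 0.39188.
So 1 − D = 0.60812, i.e. 0.608 to 3 decimal places.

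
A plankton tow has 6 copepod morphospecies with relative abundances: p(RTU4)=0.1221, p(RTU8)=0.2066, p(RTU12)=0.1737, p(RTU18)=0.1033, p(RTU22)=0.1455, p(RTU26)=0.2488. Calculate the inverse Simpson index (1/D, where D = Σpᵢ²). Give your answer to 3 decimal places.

5.509

D = 0.1221² + 0.2066² + 0.1737² + 0.1033² + 0.1455² + 0.2488² = 0.0149084 + 0.0426836 + 0.0301717 + 0.0106709 + 0.0211702 + 0.0619014 = 0.1815062 (working shown to 7 dp, full precision carried).
So 1/D = 5.50945, i.e. 5.509 to 3 decimal places.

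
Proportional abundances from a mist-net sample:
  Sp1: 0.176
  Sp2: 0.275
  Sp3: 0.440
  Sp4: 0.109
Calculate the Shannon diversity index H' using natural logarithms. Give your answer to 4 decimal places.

Each pᵢ ln pᵢ term (working shown to 6 dp, full precision carried): 0.176×(-1.737271)=-0.305760, 0.275×(-1.290984)=-0.355021, 0.44×(-0.820981)=-0.361231, 0.109×(-2.216407)=-0.241588.
Sum = -1.263600, so H' = 1.2636.

1.2636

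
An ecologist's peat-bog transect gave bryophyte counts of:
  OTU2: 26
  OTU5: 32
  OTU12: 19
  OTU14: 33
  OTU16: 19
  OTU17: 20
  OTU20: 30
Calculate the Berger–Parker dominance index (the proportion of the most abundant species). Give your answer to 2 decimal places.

0.18

Total N = 26+32+19+33+19+20+30 = 179, so the proportions are 0.1453, 0.1788, 0.1061, 0.1844, 0.1061, 0.1117, 0.1676 (working shown to 4 dp, full precision carried).
The largest proportion is 0.1844, i.e. d = 0.18 to 2 decimal places.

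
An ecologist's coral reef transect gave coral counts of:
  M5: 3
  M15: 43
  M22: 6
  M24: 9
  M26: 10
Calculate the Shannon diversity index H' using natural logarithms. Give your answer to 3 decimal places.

1.184

Total N = 3+43+6+9+10 = 71, so the proportions are 0.04225, 0.60563, 0.08451, 0.12676, 0.14085 (working shown to 5 dp, full precision carried).
Each pᵢ ln pᵢ term: 0.04225×(-3.16407)=-0.13369, 0.60563×(-0.50148)=-0.30371, 0.08451×(-2.47092)=-0.20881, 0.12676×(-2.06546)=-0.26182, 0.14085×(-1.96009)=-0.27607.
Sum = -1.18410, so H' = 1.184.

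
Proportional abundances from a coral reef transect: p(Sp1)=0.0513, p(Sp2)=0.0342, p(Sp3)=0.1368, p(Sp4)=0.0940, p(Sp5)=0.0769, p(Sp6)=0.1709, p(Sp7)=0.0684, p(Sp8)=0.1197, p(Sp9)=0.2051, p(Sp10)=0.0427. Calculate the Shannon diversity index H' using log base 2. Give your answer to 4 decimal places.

Each pᵢ log₂ pᵢ term (working shown to 6 dp, full precision carried): 0.0513×(-4.284897)=-0.219815, 0.0342×(-4.869860)=-0.166549, 0.1368×(-2.869860)=-0.392597, 0.094×(-3.411195)=-0.320652, 0.0769×(-3.700873)=-0.284597, 0.1709×(-2.548776)=-0.435586, 0.0684×(-3.869860)=-0.264698, 0.1197×(-3.062505)=-0.366582, 0.2051×(-2.285601)=-0.468777, 0.0427×(-4.549620)=-0.194269.
Sum = -3.114122, so H' = 3.1141.

3.1141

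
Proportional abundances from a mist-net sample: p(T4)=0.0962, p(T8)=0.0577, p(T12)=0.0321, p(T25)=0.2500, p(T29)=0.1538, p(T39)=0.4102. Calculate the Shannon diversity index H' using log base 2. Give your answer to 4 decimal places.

Each pᵢ log₂ pᵢ term (working shown to 6 dp, full precision carried): 0.0962×(-3.377819)=-0.324946, 0.0577×(-4.115285)=-0.237452, 0.0321×(-4.961283)=-0.159257, 0.25×(-2.000000)=-0.500000, 0.1538×(-2.700873)=-0.415394, 0.4102×(-1.285601)=-0.527353.
Sum = -2.164403, so H' = 2.1644.

2.1644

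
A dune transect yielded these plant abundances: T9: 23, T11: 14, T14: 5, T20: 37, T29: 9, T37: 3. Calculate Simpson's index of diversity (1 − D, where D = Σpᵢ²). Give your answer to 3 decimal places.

Total N = 23+14+5+37+9+3 = 91, so the proportions are 0.25275, 0.15385, 0.05495, 0.40659, 0.0989, 0.03297 (working shown to 5 dp, full precision carried).
D = 0.25275² + 0.15385² + 0.05495² + 0.40659² + 0.0989² + 0.03297² = 0.06388 + 0.02367 + 0.00302 + 0.16532 + 0.00978 + 0.00109 = 0.26676.
So 1 − D = 0.73324, i.e. 0.733 to 3 decimal places.

0.733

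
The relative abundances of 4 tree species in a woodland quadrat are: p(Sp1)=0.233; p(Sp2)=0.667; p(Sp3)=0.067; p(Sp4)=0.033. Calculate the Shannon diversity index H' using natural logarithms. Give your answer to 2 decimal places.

0.90

Each pᵢ ln pᵢ term (working shown to 4 dp, full precision carried): 0.233×(-1.4567)=-0.3394, 0.667×(-0.4050)=-0.2701, 0.067×(-2.7031)=-0.1811, 0.033×(-3.4112)=-0.1126.
Sum = -0.9032, so H' = 0.90.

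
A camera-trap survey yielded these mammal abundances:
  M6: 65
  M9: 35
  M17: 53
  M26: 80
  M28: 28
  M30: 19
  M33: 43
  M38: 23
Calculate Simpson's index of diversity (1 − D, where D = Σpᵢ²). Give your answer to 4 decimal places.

Total N = 65+35+53+80+28+19+43+23 = 346, so the proportions are 0.187861, 0.101156, 0.153179, 0.231214, 0.080925, 0.054913, 0.124277, 0.066474 (working shown to 6 dp, full precision carried).
D = 0.187861² + 0.101156² + 0.153179² + 0.231214² + 0.080925² + 0.054913² + 0.124277² + 0.066474² = 0.035292 + 0.010233 + 0.023464 + 0.053460 + 0.006549 + 0.003015 + 0.015445 + 0.004419 = 0.151876.
So 1 − D = 0.848124, i.e. 0.8481 to 4 decimal places.

0.8481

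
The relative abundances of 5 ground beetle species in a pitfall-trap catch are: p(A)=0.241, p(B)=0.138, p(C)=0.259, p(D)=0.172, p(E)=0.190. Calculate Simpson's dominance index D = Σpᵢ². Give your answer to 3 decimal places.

0.210

D = 0.241² + 0.138² + 0.259² + 0.172² + 0.19² = 0.05808 + 0.01904 + 0.06708 + 0.02958 + 0.03610 = 0.20989 (working shown to 5 dp, full precision carried).
To 3 decimal places, D = 0.210.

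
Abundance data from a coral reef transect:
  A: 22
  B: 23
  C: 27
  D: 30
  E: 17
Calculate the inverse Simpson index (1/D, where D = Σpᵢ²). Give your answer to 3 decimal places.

4.831

Total N = 22+23+27+30+17 = 119, so the proportions are 0.1848739, 0.1932773, 0.2268908, 0.2521008, 0.1428571 (working shown to 7 dp, full precision carried).
D = 0.1848739² + 0.1932773² + 0.2268908² + 0.2521008² + 0.1428571² = 0.0341784 + 0.0373561 + 0.0514794 + 0.0635548 + 0.0204082 = 0.2069769.
So 1/D = 4.83146, i.e. 4.831 to 3 decimal places.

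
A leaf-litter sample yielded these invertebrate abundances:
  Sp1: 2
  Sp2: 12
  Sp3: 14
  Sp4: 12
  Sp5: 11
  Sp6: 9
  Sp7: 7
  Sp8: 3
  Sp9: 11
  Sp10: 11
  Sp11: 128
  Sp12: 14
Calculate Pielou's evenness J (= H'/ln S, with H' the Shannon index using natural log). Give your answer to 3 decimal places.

0.696

Total N = 2+12+14+12+11+9+7+3+11+11+128+14 = 234, so the proportions are 0.00855, 0.05128, 0.05983, 0.05128, 0.04701, 0.03846, 0.02991, 0.01282, 0.04701, 0.04701, 0.54701, 0.05983 (working shown to 5 dp, full precision carried).
H' = −Σ pᵢ ln pᵢ = −((-0.04070) + (-0.15233) + (-0.16849) + (-0.15233) + (-0.14373) + (-0.12531) + (-0.10498) + (-0.05586) + (-0.14373) + (-0.14373) + (-0.33001) + (-0.16849)) = 1.72968.
With S = 12 species, ln S = 2.48491, so J = 1.72968/2.48491 = 0.69607, i.e. 0.696 to 3 decimal places.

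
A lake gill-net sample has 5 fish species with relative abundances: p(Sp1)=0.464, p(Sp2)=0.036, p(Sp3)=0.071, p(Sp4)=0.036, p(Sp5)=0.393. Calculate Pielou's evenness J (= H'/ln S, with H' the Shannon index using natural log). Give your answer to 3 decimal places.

H' = −Σ pᵢ ln pᵢ = −((-0.35629) + (-0.11967) + (-0.18780) + (-0.11967) + (-0.36704)) = 1.15048 (working shown to 5 dp, full precision carried).
With S = 5 species, ln S = 1.60944, so J = 1.15048/1.60944 = 0.71483, i.e. 0.715 to 3 decimal places.

0.715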